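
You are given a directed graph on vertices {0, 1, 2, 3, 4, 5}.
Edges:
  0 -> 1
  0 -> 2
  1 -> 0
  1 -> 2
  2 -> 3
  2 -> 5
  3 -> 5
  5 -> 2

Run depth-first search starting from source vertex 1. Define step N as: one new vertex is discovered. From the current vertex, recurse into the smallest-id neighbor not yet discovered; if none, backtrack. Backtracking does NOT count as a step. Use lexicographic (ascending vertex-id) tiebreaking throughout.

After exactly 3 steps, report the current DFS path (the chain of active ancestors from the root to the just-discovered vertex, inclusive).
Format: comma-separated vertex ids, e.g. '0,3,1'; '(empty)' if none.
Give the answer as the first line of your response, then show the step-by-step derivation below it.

1,0,2

step 1: discover 1; path=1; order=1
step 2: discover 0; path=1>0; order=1,0
step 3: discover 2; path=1>0>2; order=1,0,2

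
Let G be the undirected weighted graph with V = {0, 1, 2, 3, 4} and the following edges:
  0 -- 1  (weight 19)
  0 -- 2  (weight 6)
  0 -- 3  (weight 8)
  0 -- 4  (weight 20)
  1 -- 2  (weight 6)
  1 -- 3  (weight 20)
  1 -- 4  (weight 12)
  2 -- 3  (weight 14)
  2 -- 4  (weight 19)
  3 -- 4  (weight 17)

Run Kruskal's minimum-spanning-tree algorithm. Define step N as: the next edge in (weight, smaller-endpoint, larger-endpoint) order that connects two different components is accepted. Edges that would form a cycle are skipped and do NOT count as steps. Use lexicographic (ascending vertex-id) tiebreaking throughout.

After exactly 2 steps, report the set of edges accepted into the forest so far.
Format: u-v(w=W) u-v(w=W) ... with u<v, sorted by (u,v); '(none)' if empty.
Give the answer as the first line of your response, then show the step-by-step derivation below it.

0-2(w=6) 1-2(w=6)

step 1: add edge 0-2 (w=6); MST = {0-2(w=6)}
step 2: add edge 1-2 (w=6); MST = {0-2(w=6) 1-2(w=6)}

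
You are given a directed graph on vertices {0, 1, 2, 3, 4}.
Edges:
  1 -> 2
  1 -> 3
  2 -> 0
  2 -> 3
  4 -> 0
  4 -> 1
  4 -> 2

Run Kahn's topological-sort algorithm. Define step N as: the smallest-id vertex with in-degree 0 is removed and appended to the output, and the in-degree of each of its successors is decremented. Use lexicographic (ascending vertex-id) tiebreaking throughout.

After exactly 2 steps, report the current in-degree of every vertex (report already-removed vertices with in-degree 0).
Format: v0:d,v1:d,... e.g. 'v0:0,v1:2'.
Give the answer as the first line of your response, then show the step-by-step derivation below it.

v0:1,v1:0,v2:0,v3:1,v4:0

step 1: output 4; order=[4]; indeg=(1,0,1,2,0)
step 2: output 1; order=[4,1]; indeg=(1,0,0,1,0)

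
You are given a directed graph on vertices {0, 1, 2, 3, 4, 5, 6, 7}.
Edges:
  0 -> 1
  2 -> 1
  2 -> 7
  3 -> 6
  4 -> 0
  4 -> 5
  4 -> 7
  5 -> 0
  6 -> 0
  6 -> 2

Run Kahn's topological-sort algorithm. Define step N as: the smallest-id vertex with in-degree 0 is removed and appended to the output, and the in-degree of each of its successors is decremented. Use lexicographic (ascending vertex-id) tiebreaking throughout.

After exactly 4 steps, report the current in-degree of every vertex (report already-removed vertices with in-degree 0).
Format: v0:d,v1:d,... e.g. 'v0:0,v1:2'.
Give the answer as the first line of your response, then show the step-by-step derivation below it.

v0:0,v1:2,v2:0,v3:0,v4:0,v5:0,v6:0,v7:1

step 1: output 3; order=[3]; indeg=(3,2,1,0,0,1,0,2)
step 2: output 4; order=[3,4]; indeg=(2,2,1,0,0,0,0,1)
step 3: output 5; order=[3,4,5]; indeg=(1,2,1,0,0,0,0,1)
step 4: output 6; order=[3,4,5,6]; indeg=(0,2,0,0,0,0,0,1)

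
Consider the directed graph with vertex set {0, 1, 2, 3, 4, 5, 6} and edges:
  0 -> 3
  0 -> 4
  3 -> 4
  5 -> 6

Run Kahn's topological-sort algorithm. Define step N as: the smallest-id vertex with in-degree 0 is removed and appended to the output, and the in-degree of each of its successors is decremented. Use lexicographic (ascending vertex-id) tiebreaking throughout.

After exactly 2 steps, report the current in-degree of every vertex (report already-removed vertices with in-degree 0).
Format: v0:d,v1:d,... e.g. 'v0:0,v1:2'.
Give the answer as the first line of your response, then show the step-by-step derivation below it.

v0:0,v1:0,v2:0,v3:0,v4:1,v5:0,v6:1

step 1: output 0; order=[0]; indeg=(0,0,0,0,1,0,1)
step 2: output 1; order=[0,1]; indeg=(0,0,0,0,1,0,1)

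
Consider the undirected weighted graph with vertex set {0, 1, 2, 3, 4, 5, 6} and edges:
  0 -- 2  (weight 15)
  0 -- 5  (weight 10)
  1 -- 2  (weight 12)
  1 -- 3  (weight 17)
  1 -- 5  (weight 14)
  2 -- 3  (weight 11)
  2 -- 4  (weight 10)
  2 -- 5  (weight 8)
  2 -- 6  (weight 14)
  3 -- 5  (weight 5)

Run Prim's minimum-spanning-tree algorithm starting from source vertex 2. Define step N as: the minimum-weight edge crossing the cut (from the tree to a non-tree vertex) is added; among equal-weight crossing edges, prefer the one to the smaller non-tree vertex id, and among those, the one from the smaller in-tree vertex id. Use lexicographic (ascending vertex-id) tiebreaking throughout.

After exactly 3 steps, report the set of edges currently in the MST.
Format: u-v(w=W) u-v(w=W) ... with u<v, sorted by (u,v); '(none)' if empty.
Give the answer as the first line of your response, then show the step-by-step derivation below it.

0-5(w=10) 2-5(w=8) 3-5(w=5)

step 1: add edge 2-5 (w=8); MST = {2-5(w=8)}
step 2: add edge 3-5 (w=5); MST = {2-5(w=8) 3-5(w=5)}
step 3: add edge 0-5 (w=10); MST = {0-5(w=10) 2-5(w=8) 3-5(w=5)}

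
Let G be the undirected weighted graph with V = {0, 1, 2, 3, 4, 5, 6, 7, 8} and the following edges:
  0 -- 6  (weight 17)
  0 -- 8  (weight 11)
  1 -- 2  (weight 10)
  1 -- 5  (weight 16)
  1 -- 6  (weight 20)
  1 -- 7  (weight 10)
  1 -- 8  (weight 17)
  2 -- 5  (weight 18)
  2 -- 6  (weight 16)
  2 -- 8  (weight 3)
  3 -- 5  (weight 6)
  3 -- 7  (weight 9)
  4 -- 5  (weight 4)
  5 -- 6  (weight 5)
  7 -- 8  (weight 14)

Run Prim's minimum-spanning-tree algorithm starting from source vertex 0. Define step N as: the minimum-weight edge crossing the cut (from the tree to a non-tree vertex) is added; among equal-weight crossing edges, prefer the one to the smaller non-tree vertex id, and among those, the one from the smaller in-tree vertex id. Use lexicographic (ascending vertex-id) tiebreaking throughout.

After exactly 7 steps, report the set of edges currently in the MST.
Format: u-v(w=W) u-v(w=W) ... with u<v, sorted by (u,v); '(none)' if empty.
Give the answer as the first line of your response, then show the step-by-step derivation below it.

0-8(w=11) 1-2(w=10) 1-7(w=10) 2-8(w=3) 3-5(w=6) 3-7(w=9) 4-5(w=4)

step 1: add edge 0-8 (w=11); MST = {0-8(w=11)}
step 2: add edge 2-8 (w=3); MST = {0-8(w=11) 2-8(w=3)}
step 3: add edge 1-2 (w=10); MST = {0-8(w=11) 1-2(w=10) 2-8(w=3)}
step 4: add edge 1-7 (w=10); MST = {0-8(w=11) 1-2(w=10) 1-7(w=10) 2-8(w=3)}
step 5: add edge 3-7 (w=9); MST = {0-8(w=11) 1-2(w=10) 1-7(w=10) 2-8(w=3) 3-7(w=9)}
step 6: add edge 3-5 (w=6); MST = {0-8(w=11) 1-2(w=10) 1-7(w=10) 2-8(w=3) 3-5(w=6) 3-7(w=9)}
step 7: add edge 4-5 (w=4); MST = {0-8(w=11) 1-2(w=10) 1-7(w=10) 2-8(w=3) 3-5(w=6) 3-7(w=9) 4-5(w=4)}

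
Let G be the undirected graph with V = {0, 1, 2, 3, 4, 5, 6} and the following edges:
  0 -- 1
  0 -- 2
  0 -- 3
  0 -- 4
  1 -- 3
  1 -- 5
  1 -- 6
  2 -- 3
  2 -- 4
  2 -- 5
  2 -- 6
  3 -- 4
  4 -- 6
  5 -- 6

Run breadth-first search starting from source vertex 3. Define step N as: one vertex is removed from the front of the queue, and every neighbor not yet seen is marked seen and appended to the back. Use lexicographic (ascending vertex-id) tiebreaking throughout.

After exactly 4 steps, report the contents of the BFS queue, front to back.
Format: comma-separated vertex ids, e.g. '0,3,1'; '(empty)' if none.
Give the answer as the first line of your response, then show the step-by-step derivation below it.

4,5,6

step 1: dequeue 3; queue=[0,1,2,4]; order=3
step 2: dequeue 0; queue=[1,2,4]; order=3,0
step 3: dequeue 1; queue=[2,4,5,6]; order=3,0,1
step 4: dequeue 2; queue=[4,5,6]; order=3,0,1,2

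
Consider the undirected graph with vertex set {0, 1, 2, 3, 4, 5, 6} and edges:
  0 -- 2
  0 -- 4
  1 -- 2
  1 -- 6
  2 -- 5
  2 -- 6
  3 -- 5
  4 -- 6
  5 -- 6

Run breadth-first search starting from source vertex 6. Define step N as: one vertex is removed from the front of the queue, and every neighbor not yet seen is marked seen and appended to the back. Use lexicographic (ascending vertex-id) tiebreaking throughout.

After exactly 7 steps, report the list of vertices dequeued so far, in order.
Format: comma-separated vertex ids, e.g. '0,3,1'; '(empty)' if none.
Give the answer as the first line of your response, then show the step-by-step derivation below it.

6,1,2,4,5,0,3

step 1: dequeue 6; queue=[1,2,4,5]; order=6
step 2: dequeue 1; queue=[2,4,5]; order=6,1
step 3: dequeue 2; queue=[4,5,0]; order=6,1,2
step 4: dequeue 4; queue=[5,0]; order=6,1,2,4
step 5: dequeue 5; queue=[0,3]; order=6,1,2,4,5
step 6: dequeue 0; queue=[3]; order=6,1,2,4,5,0
step 7: dequeue 3; queue=[(empty)]; order=6,1,2,4,5,0,3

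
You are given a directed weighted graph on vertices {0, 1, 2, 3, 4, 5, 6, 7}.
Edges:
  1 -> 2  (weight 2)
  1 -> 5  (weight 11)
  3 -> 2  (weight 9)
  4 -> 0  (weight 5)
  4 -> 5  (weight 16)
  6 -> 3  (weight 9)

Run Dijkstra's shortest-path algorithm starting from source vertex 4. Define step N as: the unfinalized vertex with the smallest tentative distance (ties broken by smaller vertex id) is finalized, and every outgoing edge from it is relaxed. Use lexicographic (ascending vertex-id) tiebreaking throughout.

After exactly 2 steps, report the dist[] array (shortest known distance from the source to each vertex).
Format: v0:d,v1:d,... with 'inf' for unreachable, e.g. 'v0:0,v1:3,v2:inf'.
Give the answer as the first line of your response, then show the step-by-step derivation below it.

v0:5,v1:inf,v2:inf,v3:inf,v4:0,v5:16,v6:inf,v7:inf

step 1: dist = v0:5,v1:inf,v2:inf,v3:inf,v4:0,v5:16,v6:inf,v7:inf
step 2: dist = v0:5,v1:inf,v2:inf,v3:inf,v4:0,v5:16,v6:inf,v7:inf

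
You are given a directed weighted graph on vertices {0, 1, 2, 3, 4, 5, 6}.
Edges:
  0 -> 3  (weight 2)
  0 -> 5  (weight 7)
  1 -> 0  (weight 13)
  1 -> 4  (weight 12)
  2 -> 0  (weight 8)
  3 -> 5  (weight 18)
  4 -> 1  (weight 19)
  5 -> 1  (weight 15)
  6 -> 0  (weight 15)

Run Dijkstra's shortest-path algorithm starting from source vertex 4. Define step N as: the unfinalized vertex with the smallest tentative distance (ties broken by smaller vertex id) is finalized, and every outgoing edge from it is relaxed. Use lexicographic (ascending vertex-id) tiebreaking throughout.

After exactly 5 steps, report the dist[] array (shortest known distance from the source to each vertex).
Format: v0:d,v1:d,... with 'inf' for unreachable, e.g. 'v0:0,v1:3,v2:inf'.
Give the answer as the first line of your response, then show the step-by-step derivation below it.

v0:32,v1:19,v2:inf,v3:34,v4:0,v5:39,v6:inf

step 1: dist = v0:inf,v1:19,v2:inf,v3:inf,v4:0,v5:inf,v6:inf
step 2: dist = v0:32,v1:19,v2:inf,v3:inf,v4:0,v5:inf,v6:inf
step 3: dist = v0:32,v1:19,v2:inf,v3:34,v4:0,v5:39,v6:inf
step 4: dist = v0:32,v1:19,v2:inf,v3:34,v4:0,v5:39,v6:inf
step 5: dist = v0:32,v1:19,v2:inf,v3:34,v4:0,v5:39,v6:inf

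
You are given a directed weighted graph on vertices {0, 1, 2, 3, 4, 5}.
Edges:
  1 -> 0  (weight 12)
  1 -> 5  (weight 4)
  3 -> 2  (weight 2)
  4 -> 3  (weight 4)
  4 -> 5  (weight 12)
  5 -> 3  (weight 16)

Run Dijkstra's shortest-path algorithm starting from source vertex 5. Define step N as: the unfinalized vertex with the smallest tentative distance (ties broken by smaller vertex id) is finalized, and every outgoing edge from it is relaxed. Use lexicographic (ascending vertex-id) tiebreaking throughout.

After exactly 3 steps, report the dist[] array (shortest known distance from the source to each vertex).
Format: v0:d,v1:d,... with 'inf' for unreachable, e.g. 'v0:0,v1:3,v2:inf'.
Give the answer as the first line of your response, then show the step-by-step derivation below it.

v0:inf,v1:inf,v2:18,v3:16,v4:inf,v5:0

step 1: dist = v0:inf,v1:inf,v2:inf,v3:16,v4:inf,v5:0
step 2: dist = v0:inf,v1:inf,v2:18,v3:16,v4:inf,v5:0
step 3: dist = v0:inf,v1:inf,v2:18,v3:16,v4:inf,v5:0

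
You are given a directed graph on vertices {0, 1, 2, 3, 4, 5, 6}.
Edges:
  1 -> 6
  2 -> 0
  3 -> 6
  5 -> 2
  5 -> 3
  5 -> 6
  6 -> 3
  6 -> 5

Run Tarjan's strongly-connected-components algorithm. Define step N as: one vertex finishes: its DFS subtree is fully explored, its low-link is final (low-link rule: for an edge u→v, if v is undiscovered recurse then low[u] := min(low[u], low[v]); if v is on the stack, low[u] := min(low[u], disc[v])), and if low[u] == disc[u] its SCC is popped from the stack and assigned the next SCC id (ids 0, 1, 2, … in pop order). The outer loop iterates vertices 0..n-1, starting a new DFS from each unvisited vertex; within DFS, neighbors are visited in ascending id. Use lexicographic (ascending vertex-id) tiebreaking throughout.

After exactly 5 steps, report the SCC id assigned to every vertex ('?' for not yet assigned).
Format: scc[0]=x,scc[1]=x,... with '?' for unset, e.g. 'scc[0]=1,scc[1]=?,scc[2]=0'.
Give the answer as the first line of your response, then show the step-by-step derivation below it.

scc[0]=0,scc[1]=?,scc[2]=1,scc[3]=2,scc[4]=?,scc[5]=2,scc[6]=2

step 1: low=(low[0]=0,low[1]=?,low[2]=?,low[3]=?,low[4]=?,low[5]=?,low[6]=?); scc=(scc[0]=0,scc[1]=?,scc[2]=?,scc[3]=?,scc[4]=?,scc[5]=?,scc[6]=?)
step 2: low=(low[0]=0,low[1]=1,low[2]=?,low[3]=2,low[4]=?,low[5]=?,low[6]=2); scc=(scc[0]=0,scc[1]=?,scc[2]=?,scc[3]=?,scc[4]=?,scc[5]=?,scc[6]=?)
step 3: low=(low[0]=0,low[1]=1,low[2]=5,low[3]=2,low[4]=?,low[5]=4,low[6]=2); scc=(scc[0]=0,scc[1]=?,scc[2]=1,scc[3]=?,scc[4]=?,scc[5]=?,scc[6]=?)
step 4: low=(low[0]=0,low[1]=1,low[2]=5,low[3]=2,low[4]=?,low[5]=2,low[6]=2); scc=(scc[0]=0,scc[1]=?,scc[2]=1,scc[3]=?,scc[4]=?,scc[5]=?,scc[6]=?)
step 5: low=(low[0]=0,low[1]=1,low[2]=5,low[3]=2,low[4]=?,low[5]=2,low[6]=2); scc=(scc[0]=0,scc[1]=?,scc[2]=1,scc[3]=2,scc[4]=?,scc[5]=2,scc[6]=2)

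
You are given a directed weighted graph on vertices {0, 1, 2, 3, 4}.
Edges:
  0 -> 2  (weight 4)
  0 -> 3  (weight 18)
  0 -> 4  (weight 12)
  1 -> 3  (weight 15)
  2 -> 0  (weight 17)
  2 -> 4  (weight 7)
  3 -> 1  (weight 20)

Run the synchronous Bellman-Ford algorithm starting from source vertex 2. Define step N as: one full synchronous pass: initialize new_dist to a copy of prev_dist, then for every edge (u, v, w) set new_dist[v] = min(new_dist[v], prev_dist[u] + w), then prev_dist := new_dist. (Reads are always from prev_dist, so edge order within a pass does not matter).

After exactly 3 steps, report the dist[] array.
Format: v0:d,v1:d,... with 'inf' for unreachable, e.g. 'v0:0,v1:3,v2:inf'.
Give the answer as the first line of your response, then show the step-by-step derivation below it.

v0:17,v1:55,v2:0,v3:35,v4:7

step 1: dist = v0:17,v1:inf,v2:0,v3:inf,v4:7
step 2: dist = v0:17,v1:inf,v2:0,v3:35,v4:7
step 3: dist = v0:17,v1:55,v2:0,v3:35,v4:7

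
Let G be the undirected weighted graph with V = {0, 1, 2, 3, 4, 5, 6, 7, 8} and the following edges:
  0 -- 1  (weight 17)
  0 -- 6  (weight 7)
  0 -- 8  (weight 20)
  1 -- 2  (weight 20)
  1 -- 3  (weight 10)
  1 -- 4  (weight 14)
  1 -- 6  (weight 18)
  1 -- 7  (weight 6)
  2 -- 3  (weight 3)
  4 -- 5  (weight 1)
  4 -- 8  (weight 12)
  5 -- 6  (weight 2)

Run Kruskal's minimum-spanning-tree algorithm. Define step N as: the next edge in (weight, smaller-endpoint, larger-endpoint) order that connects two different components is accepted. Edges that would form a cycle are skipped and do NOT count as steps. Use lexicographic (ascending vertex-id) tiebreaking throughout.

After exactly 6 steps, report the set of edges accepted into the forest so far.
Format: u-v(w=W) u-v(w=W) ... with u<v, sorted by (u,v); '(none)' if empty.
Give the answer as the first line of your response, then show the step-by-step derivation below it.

0-6(w=7) 1-3(w=10) 1-7(w=6) 2-3(w=3) 4-5(w=1) 5-6(w=2)

step 1: add edge 4-5 (w=1); MST = {4-5(w=1)}
step 2: add edge 5-6 (w=2); MST = {4-5(w=1) 5-6(w=2)}
step 3: add edge 2-3 (w=3); MST = {2-3(w=3) 4-5(w=1) 5-6(w=2)}
step 4: add edge 1-7 (w=6); MST = {1-7(w=6) 2-3(w=3) 4-5(w=1) 5-6(w=2)}
step 5: add edge 0-6 (w=7); MST = {0-6(w=7) 1-7(w=6) 2-3(w=3) 4-5(w=1) 5-6(w=2)}
step 6: add edge 1-3 (w=10); MST = {0-6(w=7) 1-3(w=10) 1-7(w=6) 2-3(w=3) 4-5(w=1) 5-6(w=2)}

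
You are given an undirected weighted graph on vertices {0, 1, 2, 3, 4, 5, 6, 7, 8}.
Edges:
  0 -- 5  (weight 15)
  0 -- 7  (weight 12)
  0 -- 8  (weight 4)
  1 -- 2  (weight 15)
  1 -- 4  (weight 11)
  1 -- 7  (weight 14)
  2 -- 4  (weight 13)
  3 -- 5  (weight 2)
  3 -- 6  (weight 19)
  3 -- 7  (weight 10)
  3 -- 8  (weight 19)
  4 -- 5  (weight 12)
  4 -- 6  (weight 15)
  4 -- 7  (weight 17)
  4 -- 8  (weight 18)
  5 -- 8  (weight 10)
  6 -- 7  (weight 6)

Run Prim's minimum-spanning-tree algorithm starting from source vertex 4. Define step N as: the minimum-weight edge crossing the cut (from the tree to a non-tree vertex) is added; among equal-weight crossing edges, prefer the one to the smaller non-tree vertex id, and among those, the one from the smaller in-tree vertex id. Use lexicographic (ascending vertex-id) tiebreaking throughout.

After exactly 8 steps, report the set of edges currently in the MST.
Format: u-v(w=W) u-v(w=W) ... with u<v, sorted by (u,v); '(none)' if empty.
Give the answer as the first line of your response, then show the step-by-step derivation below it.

0-8(w=4) 1-4(w=11) 2-4(w=13) 3-5(w=2) 3-7(w=10) 4-5(w=12) 5-8(w=10) 6-7(w=6)

step 1: add edge 1-4 (w=11); MST = {1-4(w=11)}
step 2: add edge 4-5 (w=12); MST = {1-4(w=11) 4-5(w=12)}
step 3: add edge 3-5 (w=2); MST = {1-4(w=11) 3-5(w=2) 4-5(w=12)}
step 4: add edge 3-7 (w=10); MST = {1-4(w=11) 3-5(w=2) 3-7(w=10) 4-5(w=12)}
step 5: add edge 6-7 (w=6); MST = {1-4(w=11) 3-5(w=2) 3-7(w=10) 4-5(w=12) 6-7(w=6)}
step 6: add edge 5-8 (w=10); MST = {1-4(w=11) 3-5(w=2) 3-7(w=10) 4-5(w=12) 5-8(w=10) 6-7(w=6)}
step 7: add edge 0-8 (w=4); MST = {0-8(w=4) 1-4(w=11) 3-5(w=2) 3-7(w=10) 4-5(w=12) 5-8(w=10) 6-7(w=6)}
step 8: add edge 2-4 (w=13); MST = {0-8(w=4) 1-4(w=11) 2-4(w=13) 3-5(w=2) 3-7(w=10) 4-5(w=12) 5-8(w=10) 6-7(w=6)}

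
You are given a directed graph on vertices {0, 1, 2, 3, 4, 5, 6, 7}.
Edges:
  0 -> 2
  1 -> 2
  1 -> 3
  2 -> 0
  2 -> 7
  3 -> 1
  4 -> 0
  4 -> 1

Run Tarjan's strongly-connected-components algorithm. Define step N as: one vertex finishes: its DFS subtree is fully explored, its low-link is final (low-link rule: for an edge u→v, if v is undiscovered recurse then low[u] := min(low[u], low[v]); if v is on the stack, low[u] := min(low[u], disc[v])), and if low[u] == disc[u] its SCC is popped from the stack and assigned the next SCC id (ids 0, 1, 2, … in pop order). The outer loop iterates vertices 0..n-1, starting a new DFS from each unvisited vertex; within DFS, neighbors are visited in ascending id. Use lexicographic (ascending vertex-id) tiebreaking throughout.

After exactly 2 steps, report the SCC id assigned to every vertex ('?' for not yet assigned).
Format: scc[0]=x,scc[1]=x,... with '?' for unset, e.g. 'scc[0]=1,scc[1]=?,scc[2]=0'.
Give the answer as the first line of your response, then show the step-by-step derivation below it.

scc[0]=?,scc[1]=?,scc[2]=?,scc[3]=?,scc[4]=?,scc[5]=?,scc[6]=?,scc[7]=0

step 1: low=(low[0]=0,low[1]=?,low[2]=0,low[3]=?,low[4]=?,low[5]=?,low[6]=?,low[7]=2); scc=(scc[0]=?,scc[1]=?,scc[2]=?,scc[3]=?,scc[4]=?,scc[5]=?,scc[6]=?,scc[7]=0)
step 2: low=(low[0]=0,low[1]=?,low[2]=0,low[3]=?,low[4]=?,low[5]=?,low[6]=?,low[7]=2); scc=(scc[0]=?,scc[1]=?,scc[2]=?,scc[3]=?,scc[4]=?,scc[5]=?,scc[6]=?,scc[7]=0)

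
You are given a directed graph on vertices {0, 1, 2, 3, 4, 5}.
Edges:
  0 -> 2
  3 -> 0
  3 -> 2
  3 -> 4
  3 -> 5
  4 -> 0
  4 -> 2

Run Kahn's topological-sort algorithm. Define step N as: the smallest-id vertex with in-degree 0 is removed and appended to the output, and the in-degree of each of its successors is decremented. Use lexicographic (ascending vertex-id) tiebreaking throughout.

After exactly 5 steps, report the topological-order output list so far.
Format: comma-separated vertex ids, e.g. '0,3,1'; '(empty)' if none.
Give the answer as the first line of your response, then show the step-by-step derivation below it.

1,3,4,0,2

step 1: output 1; order=[1]; indeg=(2,0,3,0,1,1)
step 2: output 3; order=[1,3]; indeg=(1,0,2,0,0,0)
step 3: output 4; order=[1,3,4]; indeg=(0,0,1,0,0,0)
step 4: output 0; order=[1,3,4,0]; indeg=(0,0,0,0,0,0)
step 5: output 2; order=[1,3,4,0,2]; indeg=(0,0,0,0,0,0)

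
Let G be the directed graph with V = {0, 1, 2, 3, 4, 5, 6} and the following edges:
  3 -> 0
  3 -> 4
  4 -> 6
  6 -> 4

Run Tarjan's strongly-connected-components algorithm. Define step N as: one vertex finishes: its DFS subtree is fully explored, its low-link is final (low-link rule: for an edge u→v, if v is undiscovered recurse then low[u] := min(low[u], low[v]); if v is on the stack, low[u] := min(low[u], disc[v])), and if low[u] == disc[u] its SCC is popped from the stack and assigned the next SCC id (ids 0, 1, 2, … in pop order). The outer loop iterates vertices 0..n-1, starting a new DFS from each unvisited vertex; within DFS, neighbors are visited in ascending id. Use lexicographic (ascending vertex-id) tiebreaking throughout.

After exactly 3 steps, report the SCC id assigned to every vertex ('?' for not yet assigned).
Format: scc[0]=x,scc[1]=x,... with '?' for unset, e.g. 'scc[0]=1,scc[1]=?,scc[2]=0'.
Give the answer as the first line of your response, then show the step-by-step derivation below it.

scc[0]=0,scc[1]=1,scc[2]=2,scc[3]=?,scc[4]=?,scc[5]=?,scc[6]=?

step 1: low=(low[0]=0,low[1]=?,low[2]=?,low[3]=?,low[4]=?,low[5]=?,low[6]=?); scc=(scc[0]=0,scc[1]=?,scc[2]=?,scc[3]=?,scc[4]=?,scc[5]=?,scc[6]=?)
step 2: low=(low[0]=0,low[1]=1,low[2]=?,low[3]=?,low[4]=?,low[5]=?,low[6]=?); scc=(scc[0]=0,scc[1]=1,scc[2]=?,scc[3]=?,scc[4]=?,scc[5]=?,scc[6]=?)
step 3: low=(low[0]=0,low[1]=1,low[2]=2,low[3]=?,low[4]=?,low[5]=?,low[6]=?); scc=(scc[0]=0,scc[1]=1,scc[2]=2,scc[3]=?,scc[4]=?,scc[5]=?,scc[6]=?)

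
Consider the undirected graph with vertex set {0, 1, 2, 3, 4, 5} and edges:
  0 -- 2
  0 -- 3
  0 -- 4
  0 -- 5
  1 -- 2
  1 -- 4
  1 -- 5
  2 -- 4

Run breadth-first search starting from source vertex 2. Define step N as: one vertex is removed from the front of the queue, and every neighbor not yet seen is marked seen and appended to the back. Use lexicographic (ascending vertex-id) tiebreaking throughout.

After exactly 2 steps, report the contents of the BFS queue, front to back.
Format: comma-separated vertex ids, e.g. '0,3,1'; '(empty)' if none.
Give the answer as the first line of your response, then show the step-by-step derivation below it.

1,4,3,5

step 1: dequeue 2; queue=[0,1,4]; order=2
step 2: dequeue 0; queue=[1,4,3,5]; order=2,0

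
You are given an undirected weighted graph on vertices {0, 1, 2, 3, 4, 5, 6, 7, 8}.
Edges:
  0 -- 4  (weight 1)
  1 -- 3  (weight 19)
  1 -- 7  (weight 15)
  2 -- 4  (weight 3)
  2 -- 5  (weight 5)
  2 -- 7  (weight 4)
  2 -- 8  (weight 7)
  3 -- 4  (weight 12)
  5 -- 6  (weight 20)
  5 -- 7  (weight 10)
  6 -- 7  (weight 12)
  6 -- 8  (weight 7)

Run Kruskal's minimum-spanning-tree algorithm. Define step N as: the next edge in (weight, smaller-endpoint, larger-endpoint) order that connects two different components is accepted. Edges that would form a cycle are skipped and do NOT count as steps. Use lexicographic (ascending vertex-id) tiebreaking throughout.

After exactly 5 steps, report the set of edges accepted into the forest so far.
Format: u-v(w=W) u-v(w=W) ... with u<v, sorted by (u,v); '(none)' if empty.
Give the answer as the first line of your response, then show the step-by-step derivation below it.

0-4(w=1) 2-4(w=3) 2-5(w=5) 2-7(w=4) 2-8(w=7)

step 1: add edge 0-4 (w=1); MST = {0-4(w=1)}
step 2: add edge 2-4 (w=3); MST = {0-4(w=1) 2-4(w=3)}
step 3: add edge 2-7 (w=4); MST = {0-4(w=1) 2-4(w=3) 2-7(w=4)}
step 4: add edge 2-5 (w=5); MST = {0-4(w=1) 2-4(w=3) 2-5(w=5) 2-7(w=4)}
step 5: add edge 2-8 (w=7); MST = {0-4(w=1) 2-4(w=3) 2-5(w=5) 2-7(w=4) 2-8(w=7)}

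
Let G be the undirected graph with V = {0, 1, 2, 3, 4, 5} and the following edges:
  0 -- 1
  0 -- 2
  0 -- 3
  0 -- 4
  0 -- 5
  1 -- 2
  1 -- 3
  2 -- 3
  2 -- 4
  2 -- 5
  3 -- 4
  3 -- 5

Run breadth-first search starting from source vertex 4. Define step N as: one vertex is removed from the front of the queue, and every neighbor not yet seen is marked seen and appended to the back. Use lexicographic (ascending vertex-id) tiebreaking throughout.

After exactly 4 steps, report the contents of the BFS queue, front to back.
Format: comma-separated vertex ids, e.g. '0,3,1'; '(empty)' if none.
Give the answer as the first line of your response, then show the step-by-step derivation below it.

1,5

step 1: dequeue 4; queue=[0,2,3]; order=4
step 2: dequeue 0; queue=[2,3,1,5]; order=4,0
step 3: dequeue 2; queue=[3,1,5]; order=4,0,2
step 4: dequeue 3; queue=[1,5]; order=4,0,2,3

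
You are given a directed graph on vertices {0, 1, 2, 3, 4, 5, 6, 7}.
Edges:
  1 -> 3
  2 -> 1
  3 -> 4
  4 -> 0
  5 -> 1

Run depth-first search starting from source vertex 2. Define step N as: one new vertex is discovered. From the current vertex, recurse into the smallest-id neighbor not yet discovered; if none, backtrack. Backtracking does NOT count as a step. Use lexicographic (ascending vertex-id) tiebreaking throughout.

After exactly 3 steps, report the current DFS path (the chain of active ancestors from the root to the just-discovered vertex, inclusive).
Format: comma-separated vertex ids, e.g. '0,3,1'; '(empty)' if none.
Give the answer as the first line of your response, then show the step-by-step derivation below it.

2,1,3

step 1: discover 2; path=2; order=2
step 2: discover 1; path=2>1; order=2,1
step 3: discover 3; path=2>1>3; order=2,1,3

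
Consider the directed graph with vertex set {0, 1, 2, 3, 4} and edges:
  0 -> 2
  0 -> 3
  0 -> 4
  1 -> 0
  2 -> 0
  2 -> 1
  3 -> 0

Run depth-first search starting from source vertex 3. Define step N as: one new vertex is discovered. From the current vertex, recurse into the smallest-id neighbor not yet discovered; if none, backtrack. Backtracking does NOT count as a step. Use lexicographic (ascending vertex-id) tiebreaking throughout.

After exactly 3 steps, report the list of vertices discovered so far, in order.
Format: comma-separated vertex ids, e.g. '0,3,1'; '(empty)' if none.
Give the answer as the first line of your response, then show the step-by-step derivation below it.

3,0,2

step 1: discover 3; path=3; order=3
step 2: discover 0; path=3>0; order=3,0
step 3: discover 2; path=3>0>2; order=3,0,2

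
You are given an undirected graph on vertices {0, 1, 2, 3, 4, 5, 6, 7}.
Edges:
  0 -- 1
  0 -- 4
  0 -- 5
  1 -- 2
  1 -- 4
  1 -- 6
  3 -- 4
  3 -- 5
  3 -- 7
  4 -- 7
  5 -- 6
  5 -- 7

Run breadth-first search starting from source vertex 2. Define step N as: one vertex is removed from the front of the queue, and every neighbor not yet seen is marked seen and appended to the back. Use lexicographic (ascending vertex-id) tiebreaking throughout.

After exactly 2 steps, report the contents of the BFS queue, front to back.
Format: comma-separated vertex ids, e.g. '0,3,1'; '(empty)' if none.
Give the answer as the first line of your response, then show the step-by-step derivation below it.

0,4,6

step 1: dequeue 2; queue=[1]; order=2
step 2: dequeue 1; queue=[0,4,6]; order=2,1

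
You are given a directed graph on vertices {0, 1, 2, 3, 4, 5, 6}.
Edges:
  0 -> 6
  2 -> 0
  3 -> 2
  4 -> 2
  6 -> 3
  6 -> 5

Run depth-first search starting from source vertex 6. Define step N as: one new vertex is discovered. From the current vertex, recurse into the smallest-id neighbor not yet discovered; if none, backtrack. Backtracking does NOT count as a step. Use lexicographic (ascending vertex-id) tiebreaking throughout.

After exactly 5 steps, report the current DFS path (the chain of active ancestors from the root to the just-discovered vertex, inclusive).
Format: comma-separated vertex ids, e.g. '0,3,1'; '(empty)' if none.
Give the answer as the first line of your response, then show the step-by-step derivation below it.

6,5

step 1: discover 6; path=6; order=6
step 2: discover 3; path=6>3; order=6,3
step 3: discover 2; path=6>3>2; order=6,3,2
step 4: discover 0; path=6>3>2>0; order=6,3,2,0
step 5: discover 5; path=6>5; order=6,3,2,0,5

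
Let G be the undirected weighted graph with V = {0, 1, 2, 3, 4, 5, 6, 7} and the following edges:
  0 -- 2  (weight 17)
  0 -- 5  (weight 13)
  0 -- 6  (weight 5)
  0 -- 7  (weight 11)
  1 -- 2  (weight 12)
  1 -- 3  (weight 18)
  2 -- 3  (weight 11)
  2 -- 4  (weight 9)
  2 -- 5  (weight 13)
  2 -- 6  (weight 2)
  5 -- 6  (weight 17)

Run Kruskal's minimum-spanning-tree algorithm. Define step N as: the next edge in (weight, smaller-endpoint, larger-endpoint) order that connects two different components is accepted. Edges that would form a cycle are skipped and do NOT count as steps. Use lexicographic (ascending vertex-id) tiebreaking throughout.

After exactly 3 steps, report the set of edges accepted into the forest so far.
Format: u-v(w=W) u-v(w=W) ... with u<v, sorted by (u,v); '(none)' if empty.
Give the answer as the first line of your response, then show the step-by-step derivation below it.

0-6(w=5) 2-4(w=9) 2-6(w=2)

step 1: add edge 2-6 (w=2); MST = {2-6(w=2)}
step 2: add edge 0-6 (w=5); MST = {0-6(w=5) 2-6(w=2)}
step 3: add edge 2-4 (w=9); MST = {0-6(w=5) 2-4(w=9) 2-6(w=2)}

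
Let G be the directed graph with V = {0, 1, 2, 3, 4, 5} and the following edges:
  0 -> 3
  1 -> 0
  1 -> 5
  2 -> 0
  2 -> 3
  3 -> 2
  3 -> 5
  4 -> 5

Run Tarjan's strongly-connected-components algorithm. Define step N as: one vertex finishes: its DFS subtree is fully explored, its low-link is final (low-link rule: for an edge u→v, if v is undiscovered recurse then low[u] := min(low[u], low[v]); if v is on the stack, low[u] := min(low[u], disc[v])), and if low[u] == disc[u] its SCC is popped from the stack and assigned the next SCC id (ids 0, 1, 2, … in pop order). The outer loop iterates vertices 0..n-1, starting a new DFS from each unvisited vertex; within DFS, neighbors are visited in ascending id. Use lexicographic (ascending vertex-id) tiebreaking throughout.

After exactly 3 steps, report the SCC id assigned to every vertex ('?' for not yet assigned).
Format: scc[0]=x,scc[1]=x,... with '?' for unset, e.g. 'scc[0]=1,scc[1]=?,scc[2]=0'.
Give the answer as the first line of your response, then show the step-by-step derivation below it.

scc[0]=?,scc[1]=?,scc[2]=?,scc[3]=?,scc[4]=?,scc[5]=0

step 1: low=(low[0]=0,low[1]=?,low[2]=0,low[3]=1,low[4]=?,low[5]=?); scc=(scc[0]=?,scc[1]=?,scc[2]=?,scc[3]=?,scc[4]=?,scc[5]=?)
step 2: low=(low[0]=0,low[1]=?,low[2]=0,low[3]=0,low[4]=?,low[5]=3); scc=(scc[0]=?,scc[1]=?,scc[2]=?,scc[3]=?,scc[4]=?,scc[5]=0)
step 3: low=(low[0]=0,low[1]=?,low[2]=0,low[3]=0,low[4]=?,low[5]=3); scc=(scc[0]=?,scc[1]=?,scc[2]=?,scc[3]=?,scc[4]=?,scc[5]=0)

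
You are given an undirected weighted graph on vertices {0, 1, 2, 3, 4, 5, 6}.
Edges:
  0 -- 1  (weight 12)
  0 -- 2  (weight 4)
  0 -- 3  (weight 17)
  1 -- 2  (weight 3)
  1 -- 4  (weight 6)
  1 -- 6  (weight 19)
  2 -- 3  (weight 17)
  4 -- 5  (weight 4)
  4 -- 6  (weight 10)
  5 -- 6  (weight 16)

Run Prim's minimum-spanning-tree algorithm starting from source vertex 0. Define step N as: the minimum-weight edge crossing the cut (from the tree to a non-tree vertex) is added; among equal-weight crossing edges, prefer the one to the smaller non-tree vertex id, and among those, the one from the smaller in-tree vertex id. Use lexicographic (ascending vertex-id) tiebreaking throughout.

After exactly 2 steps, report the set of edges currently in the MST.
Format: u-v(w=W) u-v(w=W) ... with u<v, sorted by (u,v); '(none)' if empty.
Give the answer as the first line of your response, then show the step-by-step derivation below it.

0-2(w=4) 1-2(w=3)

step 1: add edge 0-2 (w=4); MST = {0-2(w=4)}
step 2: add edge 1-2 (w=3); MST = {0-2(w=4) 1-2(w=3)}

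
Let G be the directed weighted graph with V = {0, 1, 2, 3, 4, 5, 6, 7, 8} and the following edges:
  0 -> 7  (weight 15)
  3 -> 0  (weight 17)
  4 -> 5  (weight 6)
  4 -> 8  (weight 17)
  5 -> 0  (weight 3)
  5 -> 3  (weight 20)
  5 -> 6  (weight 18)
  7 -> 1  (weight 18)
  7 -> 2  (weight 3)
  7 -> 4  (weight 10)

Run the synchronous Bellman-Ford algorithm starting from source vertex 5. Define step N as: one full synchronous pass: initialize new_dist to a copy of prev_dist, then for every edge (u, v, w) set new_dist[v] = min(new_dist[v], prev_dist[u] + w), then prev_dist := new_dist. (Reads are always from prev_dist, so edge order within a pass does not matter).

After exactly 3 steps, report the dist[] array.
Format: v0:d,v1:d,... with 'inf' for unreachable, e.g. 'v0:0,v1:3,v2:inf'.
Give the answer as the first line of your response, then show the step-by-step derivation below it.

v0:3,v1:36,v2:21,v3:20,v4:28,v5:0,v6:18,v7:18,v8:inf

step 1: dist = v0:3,v1:inf,v2:inf,v3:20,v4:inf,v5:0,v6:18,v7:inf,v8:inf
step 2: dist = v0:3,v1:inf,v2:inf,v3:20,v4:inf,v5:0,v6:18,v7:18,v8:inf
step 3: dist = v0:3,v1:36,v2:21,v3:20,v4:28,v5:0,v6:18,v7:18,v8:inf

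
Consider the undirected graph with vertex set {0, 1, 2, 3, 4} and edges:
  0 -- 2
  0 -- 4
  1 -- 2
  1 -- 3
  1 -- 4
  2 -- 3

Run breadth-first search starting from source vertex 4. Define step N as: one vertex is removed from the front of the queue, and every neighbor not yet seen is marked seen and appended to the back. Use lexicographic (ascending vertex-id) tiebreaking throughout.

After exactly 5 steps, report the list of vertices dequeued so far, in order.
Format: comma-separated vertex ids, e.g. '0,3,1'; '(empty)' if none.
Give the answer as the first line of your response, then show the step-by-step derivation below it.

4,0,1,2,3

step 1: dequeue 4; queue=[0,1]; order=4
step 2: dequeue 0; queue=[1,2]; order=4,0
step 3: dequeue 1; queue=[2,3]; order=4,0,1
step 4: dequeue 2; queue=[3]; order=4,0,1,2
step 5: dequeue 3; queue=[(empty)]; order=4,0,1,2,3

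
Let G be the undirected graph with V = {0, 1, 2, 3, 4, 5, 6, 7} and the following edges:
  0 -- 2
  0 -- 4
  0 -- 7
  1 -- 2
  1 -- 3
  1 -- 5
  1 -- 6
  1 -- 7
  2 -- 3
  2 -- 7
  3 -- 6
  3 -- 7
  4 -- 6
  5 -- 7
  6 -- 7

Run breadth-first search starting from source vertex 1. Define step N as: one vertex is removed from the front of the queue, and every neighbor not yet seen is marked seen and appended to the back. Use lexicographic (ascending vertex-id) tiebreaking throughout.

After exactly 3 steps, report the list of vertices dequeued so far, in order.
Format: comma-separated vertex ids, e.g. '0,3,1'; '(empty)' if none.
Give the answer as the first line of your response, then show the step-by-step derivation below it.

1,2,3

step 1: dequeue 1; queue=[2,3,5,6,7]; order=1
step 2: dequeue 2; queue=[3,5,6,7,0]; order=1,2
step 3: dequeue 3; queue=[5,6,7,0]; order=1,2,3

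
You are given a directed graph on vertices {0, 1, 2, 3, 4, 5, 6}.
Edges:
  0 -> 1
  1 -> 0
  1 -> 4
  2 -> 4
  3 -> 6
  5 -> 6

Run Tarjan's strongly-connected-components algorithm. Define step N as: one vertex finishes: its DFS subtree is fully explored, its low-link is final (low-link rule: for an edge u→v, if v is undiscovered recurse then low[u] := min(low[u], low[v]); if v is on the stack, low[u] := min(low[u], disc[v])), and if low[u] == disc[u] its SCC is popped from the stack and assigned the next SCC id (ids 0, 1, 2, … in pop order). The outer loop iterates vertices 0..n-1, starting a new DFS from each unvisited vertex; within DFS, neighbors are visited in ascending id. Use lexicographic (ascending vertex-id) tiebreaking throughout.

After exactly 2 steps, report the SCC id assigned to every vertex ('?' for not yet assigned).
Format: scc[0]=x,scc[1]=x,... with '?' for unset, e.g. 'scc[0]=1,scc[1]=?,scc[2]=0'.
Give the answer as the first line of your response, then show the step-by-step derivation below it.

scc[0]=?,scc[1]=?,scc[2]=?,scc[3]=?,scc[4]=0,scc[5]=?,scc[6]=?

step 1: low=(low[0]=0,low[1]=0,low[2]=?,low[3]=?,low[4]=2,low[5]=?,low[6]=?); scc=(scc[0]=?,scc[1]=?,scc[2]=?,scc[3]=?,scc[4]=0,scc[5]=?,scc[6]=?)
step 2: low=(low[0]=0,low[1]=0,low[2]=?,low[3]=?,low[4]=2,low[5]=?,low[6]=?); scc=(scc[0]=?,scc[1]=?,scc[2]=?,scc[3]=?,scc[4]=0,scc[5]=?,scc[6]=?)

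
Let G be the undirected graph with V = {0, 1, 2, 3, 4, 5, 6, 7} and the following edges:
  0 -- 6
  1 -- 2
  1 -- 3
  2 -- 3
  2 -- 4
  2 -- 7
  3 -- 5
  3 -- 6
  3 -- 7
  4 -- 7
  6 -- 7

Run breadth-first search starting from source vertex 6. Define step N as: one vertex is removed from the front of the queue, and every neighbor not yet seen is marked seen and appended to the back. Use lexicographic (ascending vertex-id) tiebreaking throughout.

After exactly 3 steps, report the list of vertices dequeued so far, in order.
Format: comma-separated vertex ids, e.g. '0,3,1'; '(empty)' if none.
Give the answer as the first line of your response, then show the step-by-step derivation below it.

6,0,3

step 1: dequeue 6; queue=[0,3,7]; order=6
step 2: dequeue 0; queue=[3,7]; order=6,0
step 3: dequeue 3; queue=[7,1,2,5]; order=6,0,3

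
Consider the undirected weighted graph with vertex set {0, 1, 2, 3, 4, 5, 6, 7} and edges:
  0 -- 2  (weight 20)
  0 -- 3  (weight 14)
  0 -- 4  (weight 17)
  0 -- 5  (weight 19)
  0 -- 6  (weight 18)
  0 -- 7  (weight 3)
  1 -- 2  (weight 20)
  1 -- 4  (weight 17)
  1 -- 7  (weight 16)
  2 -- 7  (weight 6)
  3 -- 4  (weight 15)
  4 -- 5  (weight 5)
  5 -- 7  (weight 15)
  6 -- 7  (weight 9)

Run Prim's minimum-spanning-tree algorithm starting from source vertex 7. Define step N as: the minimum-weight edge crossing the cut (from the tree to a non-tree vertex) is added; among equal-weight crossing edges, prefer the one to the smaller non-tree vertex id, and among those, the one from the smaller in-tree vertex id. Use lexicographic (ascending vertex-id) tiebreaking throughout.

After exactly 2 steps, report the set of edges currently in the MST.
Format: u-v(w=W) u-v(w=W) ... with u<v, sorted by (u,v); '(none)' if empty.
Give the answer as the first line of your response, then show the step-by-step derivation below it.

0-7(w=3) 2-7(w=6)

step 1: add edge 0-7 (w=3); MST = {0-7(w=3)}
step 2: add edge 2-7 (w=6); MST = {0-7(w=3) 2-7(w=6)}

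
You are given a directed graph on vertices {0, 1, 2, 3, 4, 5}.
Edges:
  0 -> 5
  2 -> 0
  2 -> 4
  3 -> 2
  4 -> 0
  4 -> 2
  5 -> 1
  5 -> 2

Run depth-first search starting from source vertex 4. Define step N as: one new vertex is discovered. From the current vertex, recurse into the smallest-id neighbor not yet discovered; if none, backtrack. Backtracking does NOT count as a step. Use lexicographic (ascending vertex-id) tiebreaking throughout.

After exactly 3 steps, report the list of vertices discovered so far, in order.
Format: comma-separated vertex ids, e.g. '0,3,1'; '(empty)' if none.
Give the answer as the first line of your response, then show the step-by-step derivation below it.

4,0,5

step 1: discover 4; path=4; order=4
step 2: discover 0; path=4>0; order=4,0
step 3: discover 5; path=4>0>5; order=4,0,5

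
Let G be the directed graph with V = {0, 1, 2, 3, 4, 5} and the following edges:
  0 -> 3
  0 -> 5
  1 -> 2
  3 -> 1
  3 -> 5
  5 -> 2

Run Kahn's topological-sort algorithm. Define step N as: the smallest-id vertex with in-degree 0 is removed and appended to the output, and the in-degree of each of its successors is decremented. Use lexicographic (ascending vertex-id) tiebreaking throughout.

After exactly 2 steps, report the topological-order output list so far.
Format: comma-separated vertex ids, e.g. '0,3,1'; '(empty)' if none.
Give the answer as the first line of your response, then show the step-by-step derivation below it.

0,3

step 1: output 0; order=[0]; indeg=(0,1,2,0,0,1)
step 2: output 3; order=[0,3]; indeg=(0,0,2,0,0,0)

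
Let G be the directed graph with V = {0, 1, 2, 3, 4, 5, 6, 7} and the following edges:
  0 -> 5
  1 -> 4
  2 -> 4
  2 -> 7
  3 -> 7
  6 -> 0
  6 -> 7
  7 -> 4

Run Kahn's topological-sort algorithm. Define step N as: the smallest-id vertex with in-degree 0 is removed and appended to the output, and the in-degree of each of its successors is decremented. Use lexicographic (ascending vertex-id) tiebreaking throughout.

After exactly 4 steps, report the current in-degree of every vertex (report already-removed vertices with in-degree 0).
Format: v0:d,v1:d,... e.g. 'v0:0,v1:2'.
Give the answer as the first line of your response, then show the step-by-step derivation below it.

v0:0,v1:0,v2:0,v3:0,v4:1,v5:1,v6:0,v7:0

step 1: output 1; order=[1]; indeg=(1,0,0,0,2,1,0,3)
step 2: output 2; order=[1,2]; indeg=(1,0,0,0,1,1,0,2)
step 3: output 3; order=[1,2,3]; indeg=(1,0,0,0,1,1,0,1)
step 4: output 6; order=[1,2,3,6]; indeg=(0,0,0,0,1,1,0,0)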